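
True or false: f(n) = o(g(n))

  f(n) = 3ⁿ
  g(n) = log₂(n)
False

f(n) = 3ⁿ is O(3ⁿ), and g(n) = log₂(n) is O(log n).
Since O(3ⁿ) grows faster than or equal to O(log n), f(n) = o(g(n)) is false.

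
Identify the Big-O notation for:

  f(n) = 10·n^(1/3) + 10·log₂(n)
O(n^(1/3))

The dominant term in 10·n^(1/3) + 10·log₂(n) is 10·n^(1/3), which is Θ(n^(1/3)).
Lower-order terms (10·log₂(n)) are asymptotically negligible.
Constants are absorbed, so the tightest bound is O(n^(1/3)).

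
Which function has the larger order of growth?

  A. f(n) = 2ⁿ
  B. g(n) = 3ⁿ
B

f(n) = 2ⁿ is O(2ⁿ), while g(n) = 3ⁿ is O(3ⁿ).
Since O(3ⁿ) grows faster than O(2ⁿ), g(n) dominates.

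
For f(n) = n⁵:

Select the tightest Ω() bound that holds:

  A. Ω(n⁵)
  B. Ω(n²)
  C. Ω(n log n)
A

f(n) = n⁵ is Ω(n⁵).
All listed options are valid Big-Ω bounds (lower bounds),
but Ω(n⁵) is the tightest (largest valid bound).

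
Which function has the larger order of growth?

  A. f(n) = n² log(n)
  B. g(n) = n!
B

f(n) = n² log(n) is O(n² log n), while g(n) = n! is O(n!).
Since O(n!) grows faster than O(n² log n), g(n) dominates.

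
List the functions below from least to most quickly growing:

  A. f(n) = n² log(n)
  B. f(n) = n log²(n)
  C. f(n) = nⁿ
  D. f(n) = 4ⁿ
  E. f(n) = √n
E < B < A < D < C

Comparing growth rates:
E = √n is O(√n)
B = n log²(n) is O(n log² n)
A = n² log(n) is O(n² log n)
D = 4ⁿ is O(4ⁿ)
C = nⁿ is O(nⁿ)

Therefore, the order from slowest to fastest is: E < B < A < D < C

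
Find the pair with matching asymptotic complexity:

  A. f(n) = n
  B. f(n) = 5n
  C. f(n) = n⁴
A and B

Examining each function:
  A. n is O(n)
  B. 5n is O(n)
  C. n⁴ is O(n⁴)

Functions A and B both have the same complexity class.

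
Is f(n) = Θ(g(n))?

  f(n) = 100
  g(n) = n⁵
False

f(n) = 100 is O(1), and g(n) = n⁵ is O(n⁵).
Since they have different growth rates, f(n) = Θ(g(n)) is false.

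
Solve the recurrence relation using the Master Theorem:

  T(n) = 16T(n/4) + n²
Θ(n² log n)

Master Theorem: a = 16, b = 4, f(n) = n².
Compute the critical exponent d = log₄(16) = 2.
Compare f(n) = Θ(n²) against n^d:
  k = 2 = d, so f(n) = Θ(n^d) — Case 2.
  Work is balanced across levels: T(n) = Θ(n^d log n) = Θ(n² log n).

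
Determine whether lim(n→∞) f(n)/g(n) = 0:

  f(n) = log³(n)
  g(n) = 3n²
True

f(n) = log³(n) is O(log³ n), and g(n) = 3n² is O(n²).
Since O(log³ n) grows strictly slower than O(n²), f(n) = o(g(n)) is true.
This means lim(n→∞) f(n)/g(n) = 0.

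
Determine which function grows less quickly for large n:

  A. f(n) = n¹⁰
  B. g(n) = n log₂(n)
B

f(n) = n¹⁰ is O(n¹⁰), while g(n) = n log₂(n) is O(n log n).
Since O(n log n) grows slower than O(n¹⁰), g(n) is dominated.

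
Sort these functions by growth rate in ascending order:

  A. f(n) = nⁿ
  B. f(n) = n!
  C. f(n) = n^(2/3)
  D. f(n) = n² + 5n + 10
C < D < B < A

Comparing growth rates:
C = n^(2/3) is O(n^(2/3))
D = n² + 5n + 10 is O(n²)
B = n! is O(n!)
A = nⁿ is O(nⁿ)

Therefore, the order from slowest to fastest is: C < D < B < A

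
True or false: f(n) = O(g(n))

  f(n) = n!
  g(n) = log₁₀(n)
False

f(n) = n! is O(n!), and g(n) = log₁₀(n) is O(log n).
Since O(n!) grows faster than O(log n), f(n) = O(g(n)) is false.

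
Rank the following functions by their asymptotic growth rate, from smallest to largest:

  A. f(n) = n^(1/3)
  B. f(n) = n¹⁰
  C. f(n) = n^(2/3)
A < C < B

Comparing growth rates:
A = n^(1/3) is O(n^(1/3))
C = n^(2/3) is O(n^(2/3))
B = n¹⁰ is O(n¹⁰)

Therefore, the order from slowest to fastest is: A < C < B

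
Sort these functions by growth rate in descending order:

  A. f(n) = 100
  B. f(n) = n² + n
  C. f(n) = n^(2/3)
B > C > A

Comparing growth rates:
B = n² + n is O(n²)
C = n^(2/3) is O(n^(2/3))
A = 100 is O(1)

Therefore, the order from fastest to slowest is: B > C > A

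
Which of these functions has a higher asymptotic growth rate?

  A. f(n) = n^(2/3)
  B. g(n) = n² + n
B

f(n) = n^(2/3) is O(n^(2/3)), while g(n) = n² + n is O(n²).
Since O(n²) grows faster than O(n^(2/3)), g(n) dominates.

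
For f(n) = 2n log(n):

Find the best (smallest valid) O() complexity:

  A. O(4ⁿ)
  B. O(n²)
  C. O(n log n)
C

f(n) = 2n log(n) is O(n log n).
All listed options are valid Big-O bounds (upper bounds),
but O(n log n) is the tightest (smallest valid bound).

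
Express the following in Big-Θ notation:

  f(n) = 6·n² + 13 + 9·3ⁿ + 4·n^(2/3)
Θ(3ⁿ)

Order the terms by growth rate: 13 ≺ 4·n^(2/3) ≺ 6·n² ≺ 9·3ⁿ.
The fastest-growing term 9·3ⁿ dominates as n → ∞; dropping its constant factor gives Θ(3ⁿ).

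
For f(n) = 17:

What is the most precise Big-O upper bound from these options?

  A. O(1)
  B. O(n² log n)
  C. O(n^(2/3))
A

f(n) = 17 is O(1).
All listed options are valid Big-O bounds (upper bounds),
but O(1) is the tightest (smallest valid bound).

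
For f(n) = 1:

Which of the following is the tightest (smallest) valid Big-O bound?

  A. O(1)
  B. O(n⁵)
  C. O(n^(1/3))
A

f(n) = 1 is O(1).
All listed options are valid Big-O bounds (upper bounds),
but O(1) is the tightest (smallest valid bound).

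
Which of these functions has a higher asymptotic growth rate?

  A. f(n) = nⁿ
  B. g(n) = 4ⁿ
A

f(n) = nⁿ is O(nⁿ), while g(n) = 4ⁿ is O(4ⁿ).
Since O(nⁿ) grows faster than O(4ⁿ), f(n) dominates.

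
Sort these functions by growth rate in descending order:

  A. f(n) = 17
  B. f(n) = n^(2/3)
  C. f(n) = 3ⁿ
C > B > A

Comparing growth rates:
C = 3ⁿ is O(3ⁿ)
B = n^(2/3) is O(n^(2/3))
A = 17 is O(1)

Therefore, the order from fastest to slowest is: C > B > A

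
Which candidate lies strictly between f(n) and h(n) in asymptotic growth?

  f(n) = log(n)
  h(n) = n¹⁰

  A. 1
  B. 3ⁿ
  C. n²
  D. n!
C

We need g(n) with log(n) = o(g(n)) and g(n) = o(n¹⁰), i.e. O(log n) ≺ g ≺ O(n¹⁰).
Check each option:
  A. 1 — O(1) does not grow strictly faster than f(n)
  B. 3ⁿ — O(3ⁿ) does not grow strictly slower than h(n)
  C. n² — O(n²) is strictly between O(log n) and O(n¹⁰) ✓
  D. n! — O(n!) does not grow strictly slower than h(n)

Only option C (n²) lies strictly between.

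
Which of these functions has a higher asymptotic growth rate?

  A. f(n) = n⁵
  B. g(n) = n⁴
A

f(n) = n⁵ is O(n⁵), while g(n) = n⁴ is O(n⁴).
Since O(n⁵) grows faster than O(n⁴), f(n) dominates.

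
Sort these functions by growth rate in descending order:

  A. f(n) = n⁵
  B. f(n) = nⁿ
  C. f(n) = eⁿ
B > C > A

Comparing growth rates:
B = nⁿ is O(nⁿ)
C = eⁿ is O(eⁿ)
A = n⁵ is O(n⁵)

Therefore, the order from fastest to slowest is: B > C > A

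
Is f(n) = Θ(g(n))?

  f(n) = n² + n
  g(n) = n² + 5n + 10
True

f(n) = n² + n and g(n) = n² + 5n + 10 are both O(n²).
Since they have the same asymptotic growth rate, f(n) = Θ(g(n)) is true.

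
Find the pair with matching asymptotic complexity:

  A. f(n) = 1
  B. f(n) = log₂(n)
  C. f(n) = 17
A and C

Examining each function:
  A. 1 is O(1)
  B. log₂(n) is O(log n)
  C. 17 is O(1)

Functions A and C both have the same complexity class.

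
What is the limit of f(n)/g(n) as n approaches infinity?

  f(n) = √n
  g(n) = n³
0

Since √n (O(√n)) grows slower than n³ (O(n³)),
the ratio f(n)/g(n) → 0 as n → ∞.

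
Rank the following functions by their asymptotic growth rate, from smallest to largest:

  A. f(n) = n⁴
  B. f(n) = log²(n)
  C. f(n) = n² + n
B < C < A

Comparing growth rates:
B = log²(n) is O(log² n)
C = n² + n is O(n²)
A = n⁴ is O(n⁴)

Therefore, the order from slowest to fastest is: B < C < A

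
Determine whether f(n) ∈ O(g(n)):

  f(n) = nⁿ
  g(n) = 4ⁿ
False

f(n) = nⁿ is O(nⁿ), and g(n) = 4ⁿ is O(4ⁿ).
Since O(nⁿ) grows faster than O(4ⁿ), f(n) = O(g(n)) is false.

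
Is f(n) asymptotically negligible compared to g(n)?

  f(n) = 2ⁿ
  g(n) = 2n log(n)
False

f(n) = 2ⁿ is O(2ⁿ), and g(n) = 2n log(n) is O(n log n).
Since O(2ⁿ) grows faster than or equal to O(n log n), f(n) = o(g(n)) is false.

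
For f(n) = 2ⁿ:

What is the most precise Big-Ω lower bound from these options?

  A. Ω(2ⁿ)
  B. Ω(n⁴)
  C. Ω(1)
A

f(n) = 2ⁿ is Ω(2ⁿ).
All listed options are valid Big-Ω bounds (lower bounds),
but Ω(2ⁿ) is the tightest (largest valid bound).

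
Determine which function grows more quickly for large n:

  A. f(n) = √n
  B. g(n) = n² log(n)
B

f(n) = √n is O(√n), while g(n) = n² log(n) is O(n² log n).
Since O(n² log n) grows faster than O(√n), g(n) dominates.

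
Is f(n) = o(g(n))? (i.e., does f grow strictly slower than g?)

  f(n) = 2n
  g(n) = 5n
False

f(n) = 2n is O(n), and g(n) = 5n is O(n).
Since they have the same growth rate, f(n) = o(g(n)) is false.
(f = o(g) requires f to grow strictly slower, not equal.)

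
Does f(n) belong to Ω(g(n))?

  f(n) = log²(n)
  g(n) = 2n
False

f(n) = log²(n) is O(log² n), and g(n) = 2n is O(n).
Since O(log² n) grows slower than O(n), f(n) = Ω(g(n)) is false.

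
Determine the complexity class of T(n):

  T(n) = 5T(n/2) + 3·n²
Θ(n^log₂(5))

Master Theorem: a = 5, b = 2, f(n) = 3·n².
Compute the critical exponent d = log₂(5) = 2.322.
Compare f(n) = Θ(n²) against n^d:
  k = 2 < d = 2.322, so f(n) = O(n^(d-ε)) — Case 1.
  The recursion cost dominates: T(n) = Θ(n^d) = Θ(n^log₂(5)).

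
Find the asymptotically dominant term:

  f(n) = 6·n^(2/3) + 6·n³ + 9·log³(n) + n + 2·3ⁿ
2·3ⁿ

Looking at each term:
  - 6·n^(2/3) is O(n^(2/3))
  - 6·n³ is O(n³)
  - 9·log³(n) is O(log³ n)
  - n is O(n)
  - 2·3ⁿ is O(3ⁿ)

The term 2·3ⁿ (O(3ⁿ)) grows fastest and dominates all others.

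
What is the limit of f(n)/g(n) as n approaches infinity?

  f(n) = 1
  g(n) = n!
0

Since 1 (O(1)) grows slower than n! (O(n!)),
the ratio f(n)/g(n) → 0 as n → ∞.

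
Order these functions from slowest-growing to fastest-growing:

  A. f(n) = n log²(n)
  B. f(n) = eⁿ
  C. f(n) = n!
A < B < C

Comparing growth rates:
A = n log²(n) is O(n log² n)
B = eⁿ is O(eⁿ)
C = n! is O(n!)

Therefore, the order from slowest to fastest is: A < B < C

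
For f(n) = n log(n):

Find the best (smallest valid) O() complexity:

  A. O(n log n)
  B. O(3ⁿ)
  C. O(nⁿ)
A

f(n) = n log(n) is O(n log n).
All listed options are valid Big-O bounds (upper bounds),
but O(n log n) is the tightest (smallest valid bound).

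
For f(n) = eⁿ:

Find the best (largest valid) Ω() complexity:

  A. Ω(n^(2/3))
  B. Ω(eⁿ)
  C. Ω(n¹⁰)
B

f(n) = eⁿ is Ω(eⁿ).
All listed options are valid Big-Ω bounds (lower bounds),
but Ω(eⁿ) is the tightest (largest valid bound).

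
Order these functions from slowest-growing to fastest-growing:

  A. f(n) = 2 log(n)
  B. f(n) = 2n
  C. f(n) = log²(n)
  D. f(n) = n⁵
A < C < B < D

Comparing growth rates:
A = 2 log(n) is O(log n)
C = log²(n) is O(log² n)
B = 2n is O(n)
D = n⁵ is O(n⁵)

Therefore, the order from slowest to fastest is: A < C < B < D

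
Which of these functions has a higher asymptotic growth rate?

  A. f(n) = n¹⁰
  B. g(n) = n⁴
A

f(n) = n¹⁰ is O(n¹⁰), while g(n) = n⁴ is O(n⁴).
Since O(n¹⁰) grows faster than O(n⁴), f(n) dominates.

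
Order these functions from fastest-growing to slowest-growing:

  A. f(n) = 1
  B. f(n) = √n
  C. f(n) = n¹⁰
C > B > A

Comparing growth rates:
C = n¹⁰ is O(n¹⁰)
B = √n is O(√n)
A = 1 is O(1)

Therefore, the order from fastest to slowest is: C > B > A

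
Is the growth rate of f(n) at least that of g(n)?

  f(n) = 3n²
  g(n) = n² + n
True

f(n) = 3n² and g(n) = n² + n are both O(n²).
Big-Ω permits equal growth rates (f ≥ c·g for some c > 0), so f(n) = Ω(g(n)) is true.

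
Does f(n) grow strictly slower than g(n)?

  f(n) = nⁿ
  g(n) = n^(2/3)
False

f(n) = nⁿ is O(nⁿ), and g(n) = n^(2/3) is O(n^(2/3)).
Since O(nⁿ) grows faster than or equal to O(n^(2/3)), f(n) = o(g(n)) is false.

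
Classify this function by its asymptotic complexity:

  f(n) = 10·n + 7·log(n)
O(n)

The dominant term in 10·n + 7·log(n) is 10·n, which is Θ(n).
Lower-order terms (7·log(n)) are asymptotically negligible.
Constants are absorbed, so the tightest bound is O(n).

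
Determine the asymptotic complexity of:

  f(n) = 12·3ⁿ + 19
O(3ⁿ)

The dominant term in 12·3ⁿ + 19 is 12·3ⁿ, which is Θ(3ⁿ).
Lower-order terms (19) are asymptotically negligible.
Constants are absorbed, so the tightest bound is O(3ⁿ).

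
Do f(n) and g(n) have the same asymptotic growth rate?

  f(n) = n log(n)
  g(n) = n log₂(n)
True

f(n) = n log(n) and g(n) = n log₂(n) are both O(n log n).
Since they have the same asymptotic growth rate, f(n) = Θ(g(n)) is true.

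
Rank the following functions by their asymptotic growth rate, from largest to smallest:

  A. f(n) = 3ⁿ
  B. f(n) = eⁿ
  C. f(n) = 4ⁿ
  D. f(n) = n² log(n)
C > A > B > D

Comparing growth rates:
C = 4ⁿ is O(4ⁿ)
A = 3ⁿ is O(3ⁿ)
B = eⁿ is O(eⁿ)
D = n² log(n) is O(n² log n)

Therefore, the order from fastest to slowest is: C > A > B > D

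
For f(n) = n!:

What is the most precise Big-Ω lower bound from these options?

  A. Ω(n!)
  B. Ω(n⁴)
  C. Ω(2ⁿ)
A

f(n) = n! is Ω(n!).
All listed options are valid Big-Ω bounds (lower bounds),
but Ω(n!) is the tightest (largest valid bound).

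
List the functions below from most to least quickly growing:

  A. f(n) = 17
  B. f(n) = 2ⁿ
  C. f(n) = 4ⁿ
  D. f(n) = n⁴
C > B > D > A

Comparing growth rates:
C = 4ⁿ is O(4ⁿ)
B = 2ⁿ is O(2ⁿ)
D = n⁴ is O(n⁴)
A = 17 is O(1)

Therefore, the order from fastest to slowest is: C > B > D > A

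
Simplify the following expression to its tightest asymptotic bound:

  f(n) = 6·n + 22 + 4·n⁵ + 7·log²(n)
Θ(n⁵)

Order the terms by growth rate: 22 ≺ 7·log²(n) ≺ 6·n ≺ 4·n⁵.
The fastest-growing term 4·n⁵ dominates as n → ∞; dropping its constant factor gives Θ(n⁵).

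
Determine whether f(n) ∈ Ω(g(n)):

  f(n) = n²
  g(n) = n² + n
True

f(n) = n² and g(n) = n² + n are both O(n²).
Big-Ω permits equal growth rates (f ≥ c·g for some c > 0), so f(n) = Ω(g(n)) is true.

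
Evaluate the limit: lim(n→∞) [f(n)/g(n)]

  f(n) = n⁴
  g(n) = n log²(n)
∞

Since n⁴ (O(n⁴)) grows faster than n log²(n) (O(n log² n)),
the ratio f(n)/g(n) → ∞ as n → ∞.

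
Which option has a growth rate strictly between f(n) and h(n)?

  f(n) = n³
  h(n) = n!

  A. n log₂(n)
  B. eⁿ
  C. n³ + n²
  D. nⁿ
B

We need g(n) with n³ = o(g(n)) and g(n) = o(n!), i.e. O(n³) ≺ g ≺ O(n!).
Check each option:
  A. n log₂(n) — O(n log n) does not grow strictly faster than f(n)
  B. eⁿ — O(eⁿ) is strictly between O(n³) and O(n!) ✓
  C. n³ + n² — O(n³) does not grow strictly faster than f(n)
  D. nⁿ — O(nⁿ) does not grow strictly slower than h(n)

Only option B (eⁿ) lies strictly between.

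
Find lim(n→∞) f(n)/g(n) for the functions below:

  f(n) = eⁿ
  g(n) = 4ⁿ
0

Since eⁿ (O(eⁿ)) grows slower than 4ⁿ (O(4ⁿ)),
the ratio f(n)/g(n) → 0 as n → ∞.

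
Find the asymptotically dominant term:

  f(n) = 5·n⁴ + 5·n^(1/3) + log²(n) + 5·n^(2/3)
5·n⁴

Looking at each term:
  - 5·n⁴ is O(n⁴)
  - 5·n^(1/3) is O(n^(1/3))
  - log²(n) is O(log² n)
  - 5·n^(2/3) is O(n^(2/3))

The term 5·n⁴ (O(n⁴)) grows fastest and dominates all others.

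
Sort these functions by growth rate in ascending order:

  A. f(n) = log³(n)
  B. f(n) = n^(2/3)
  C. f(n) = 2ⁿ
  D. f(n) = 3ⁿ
A < B < C < D

Comparing growth rates:
A = log³(n) is O(log³ n)
B = n^(2/3) is O(n^(2/3))
C = 2ⁿ is O(2ⁿ)
D = 3ⁿ is O(3ⁿ)

Therefore, the order from slowest to fastest is: A < B < C < D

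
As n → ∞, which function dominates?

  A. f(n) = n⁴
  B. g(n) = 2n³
A

f(n) = n⁴ is O(n⁴), while g(n) = 2n³ is O(n³).
Since O(n⁴) grows faster than O(n³), f(n) dominates.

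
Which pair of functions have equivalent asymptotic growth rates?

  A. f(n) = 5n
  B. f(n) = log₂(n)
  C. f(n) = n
A and C

Examining each function:
  A. 5n is O(n)
  B. log₂(n) is O(log n)
  C. n is O(n)

Functions A and C both have the same complexity class.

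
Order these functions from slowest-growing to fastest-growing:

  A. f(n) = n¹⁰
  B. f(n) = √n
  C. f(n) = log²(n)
C < B < A

Comparing growth rates:
C = log²(n) is O(log² n)
B = √n is O(√n)
A = n¹⁰ is O(n¹⁰)

Therefore, the order from slowest to fastest is: C < B < A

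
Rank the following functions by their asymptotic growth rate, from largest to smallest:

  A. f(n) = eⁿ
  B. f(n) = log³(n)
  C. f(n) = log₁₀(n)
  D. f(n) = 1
A > B > C > D

Comparing growth rates:
A = eⁿ is O(eⁿ)
B = log³(n) is O(log³ n)
C = log₁₀(n) is O(log n)
D = 1 is O(1)

Therefore, the order from fastest to slowest is: A > B > C > D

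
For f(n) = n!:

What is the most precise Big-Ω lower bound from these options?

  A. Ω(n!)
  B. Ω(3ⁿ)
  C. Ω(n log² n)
A

f(n) = n! is Ω(n!).
All listed options are valid Big-Ω bounds (lower bounds),
but Ω(n!) is the tightest (largest valid bound).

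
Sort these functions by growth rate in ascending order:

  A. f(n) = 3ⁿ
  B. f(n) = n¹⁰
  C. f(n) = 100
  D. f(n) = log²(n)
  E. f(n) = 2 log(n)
C < E < D < B < A

Comparing growth rates:
C = 100 is O(1)
E = 2 log(n) is O(log n)
D = log²(n) is O(log² n)
B = n¹⁰ is O(n¹⁰)
A = 3ⁿ is O(3ⁿ)

Therefore, the order from slowest to fastest is: C < E < D < B < A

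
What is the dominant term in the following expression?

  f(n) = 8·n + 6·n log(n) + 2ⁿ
2ⁿ

Looking at each term:
  - 8·n is O(n)
  - 6·n log(n) is O(n log n)
  - 2ⁿ is O(2ⁿ)

The term 2ⁿ (O(2ⁿ)) grows fastest and dominates all others.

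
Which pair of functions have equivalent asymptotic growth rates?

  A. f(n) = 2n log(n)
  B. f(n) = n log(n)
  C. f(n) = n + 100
A and B

Examining each function:
  A. 2n log(n) is O(n log n)
  B. n log(n) is O(n log n)
  C. n + 100 is O(n)

Functions A and B both have the same complexity class.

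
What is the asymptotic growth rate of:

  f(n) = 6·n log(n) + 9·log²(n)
Θ(n log n)

Order the terms by growth rate: 9·log²(n) ≺ 6·n log(n).
The fastest-growing term 6·n log(n) dominates as n → ∞; dropping its constant factor gives Θ(n log n).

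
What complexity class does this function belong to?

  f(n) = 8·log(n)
O(log n)

The dominant term in 8·log(n) is 8·log(n), which is Θ(log n).
Constants are absorbed, so the tightest bound is O(log n).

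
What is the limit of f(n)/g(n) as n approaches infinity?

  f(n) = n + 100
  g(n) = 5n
1/5

Since n + 100 and 5n have the same growth rate (O(n)),
the ratio converges to a constant: 1/5.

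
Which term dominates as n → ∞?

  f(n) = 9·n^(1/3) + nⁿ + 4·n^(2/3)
nⁿ

Looking at each term:
  - 9·n^(1/3) is O(n^(1/3))
  - nⁿ is O(nⁿ)
  - 4·n^(2/3) is O(n^(2/3))

The term nⁿ (O(nⁿ)) grows fastest and dominates all others.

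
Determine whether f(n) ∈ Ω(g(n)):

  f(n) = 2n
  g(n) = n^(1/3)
True

f(n) = 2n is O(n), and g(n) = n^(1/3) is O(n^(1/3)).
Since O(n) grows at least as fast as O(n^(1/3)), f(n) = Ω(g(n)) is true.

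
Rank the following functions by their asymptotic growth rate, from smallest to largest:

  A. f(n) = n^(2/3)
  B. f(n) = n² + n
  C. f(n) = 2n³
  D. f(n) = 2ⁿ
A < B < C < D

Comparing growth rates:
A = n^(2/3) is O(n^(2/3))
B = n² + n is O(n²)
C = 2n³ is O(n³)
D = 2ⁿ is O(2ⁿ)

Therefore, the order from slowest to fastest is: A < B < C < D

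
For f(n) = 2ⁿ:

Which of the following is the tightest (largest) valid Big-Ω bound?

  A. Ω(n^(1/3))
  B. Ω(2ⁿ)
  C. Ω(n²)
B

f(n) = 2ⁿ is Ω(2ⁿ).
All listed options are valid Big-Ω bounds (lower bounds),
but Ω(2ⁿ) is the tightest (largest valid bound).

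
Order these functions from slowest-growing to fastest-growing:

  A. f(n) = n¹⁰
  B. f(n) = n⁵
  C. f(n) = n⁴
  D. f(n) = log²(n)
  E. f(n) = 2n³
D < E < C < B < A

Comparing growth rates:
D = log²(n) is O(log² n)
E = 2n³ is O(n³)
C = n⁴ is O(n⁴)
B = n⁵ is O(n⁵)
A = n¹⁰ is O(n¹⁰)

Therefore, the order from slowest to fastest is: D < E < C < B < A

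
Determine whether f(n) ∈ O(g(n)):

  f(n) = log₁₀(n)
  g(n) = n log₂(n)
True

f(n) = log₁₀(n) is O(log n), and g(n) = n log₂(n) is O(n log n).
Since O(log n) ⊆ O(n log n) (f grows no faster than g), f(n) = O(g(n)) is true.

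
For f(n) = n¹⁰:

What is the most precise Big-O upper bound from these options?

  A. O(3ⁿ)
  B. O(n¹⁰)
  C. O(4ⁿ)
B

f(n) = n¹⁰ is O(n¹⁰).
All listed options are valid Big-O bounds (upper bounds),
but O(n¹⁰) is the tightest (smallest valid bound).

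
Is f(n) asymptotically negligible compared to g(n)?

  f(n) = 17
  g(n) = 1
False

f(n) = 17 is O(1), and g(n) = 1 is O(1).
Since they have the same growth rate, f(n) = o(g(n)) is false.
(f = o(g) requires f to grow strictly slower, not equal.)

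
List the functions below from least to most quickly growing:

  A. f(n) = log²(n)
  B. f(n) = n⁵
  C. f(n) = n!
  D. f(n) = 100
D < A < B < C

Comparing growth rates:
D = 100 is O(1)
A = log²(n) is O(log² n)
B = n⁵ is O(n⁵)
C = n! is O(n!)

Therefore, the order from slowest to fastest is: D < A < B < C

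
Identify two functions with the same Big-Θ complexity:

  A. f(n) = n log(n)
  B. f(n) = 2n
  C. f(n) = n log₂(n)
A and C

Examining each function:
  A. n log(n) is O(n log n)
  B. 2n is O(n)
  C. n log₂(n) is O(n log n)

Functions A and C both have the same complexity class.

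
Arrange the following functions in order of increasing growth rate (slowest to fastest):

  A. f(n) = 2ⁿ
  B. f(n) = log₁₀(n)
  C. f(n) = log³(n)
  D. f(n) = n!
B < C < A < D

Comparing growth rates:
B = log₁₀(n) is O(log n)
C = log³(n) is O(log³ n)
A = 2ⁿ is O(2ⁿ)
D = n! is O(n!)

Therefore, the order from slowest to fastest is: B < C < A < D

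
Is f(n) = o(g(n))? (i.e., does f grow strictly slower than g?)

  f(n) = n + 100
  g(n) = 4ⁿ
True

f(n) = n + 100 is O(n), and g(n) = 4ⁿ is O(4ⁿ).
Since O(n) grows strictly slower than O(4ⁿ), f(n) = o(g(n)) is true.
This means lim(n→∞) f(n)/g(n) = 0.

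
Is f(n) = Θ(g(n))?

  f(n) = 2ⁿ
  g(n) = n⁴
False

f(n) = 2ⁿ is O(2ⁿ), and g(n) = n⁴ is O(n⁴).
Since they have different growth rates, f(n) = Θ(g(n)) is false.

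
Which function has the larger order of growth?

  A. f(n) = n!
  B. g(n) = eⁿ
A

f(n) = n! is O(n!), while g(n) = eⁿ is O(eⁿ).
Since O(n!) grows faster than O(eⁿ), f(n) dominates.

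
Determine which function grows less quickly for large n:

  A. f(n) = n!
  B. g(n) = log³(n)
B

f(n) = n! is O(n!), while g(n) = log³(n) is O(log³ n).
Since O(log³ n) grows slower than O(n!), g(n) is dominated.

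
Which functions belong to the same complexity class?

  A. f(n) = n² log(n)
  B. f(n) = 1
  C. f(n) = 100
B and C

Examining each function:
  A. n² log(n) is O(n² log n)
  B. 1 is O(1)
  C. 100 is O(1)

Functions B and C both have the same complexity class.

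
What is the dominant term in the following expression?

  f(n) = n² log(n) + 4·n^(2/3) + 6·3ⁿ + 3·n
6·3ⁿ

Looking at each term:
  - n² log(n) is O(n² log n)
  - 4·n^(2/3) is O(n^(2/3))
  - 6·3ⁿ is O(3ⁿ)
  - 3·n is O(n)

The term 6·3ⁿ (O(3ⁿ)) grows fastest and dominates all others.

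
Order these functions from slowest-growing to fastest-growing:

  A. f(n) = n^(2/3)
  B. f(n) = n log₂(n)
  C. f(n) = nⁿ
A < B < C

Comparing growth rates:
A = n^(2/3) is O(n^(2/3))
B = n log₂(n) is O(n log n)
C = nⁿ is O(nⁿ)

Therefore, the order from slowest to fastest is: A < B < C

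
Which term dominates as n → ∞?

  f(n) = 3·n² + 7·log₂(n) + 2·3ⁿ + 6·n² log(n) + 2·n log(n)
2·3ⁿ

Looking at each term:
  - 3·n² is O(n²)
  - 7·log₂(n) is O(log n)
  - 2·3ⁿ is O(3ⁿ)
  - 6·n² log(n) is O(n² log n)
  - 2·n log(n) is O(n log n)

The term 2·3ⁿ (O(3ⁿ)) grows fastest and dominates all others.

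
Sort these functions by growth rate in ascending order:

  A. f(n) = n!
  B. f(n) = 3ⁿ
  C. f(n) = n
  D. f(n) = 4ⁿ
C < B < D < A

Comparing growth rates:
C = n is O(n)
B = 3ⁿ is O(3ⁿ)
D = 4ⁿ is O(4ⁿ)
A = n! is O(n!)

Therefore, the order from slowest to fastest is: C < B < D < A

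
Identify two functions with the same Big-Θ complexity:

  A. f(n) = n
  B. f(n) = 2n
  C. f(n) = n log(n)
A and B

Examining each function:
  A. n is O(n)
  B. 2n is O(n)
  C. n log(n) is O(n log n)

Functions A and B both have the same complexity class.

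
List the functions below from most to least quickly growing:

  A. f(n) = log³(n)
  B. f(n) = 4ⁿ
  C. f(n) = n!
C > B > A

Comparing growth rates:
C = n! is O(n!)
B = 4ⁿ is O(4ⁿ)
A = log³(n) is O(log³ n)

Therefore, the order from fastest to slowest is: C > B > A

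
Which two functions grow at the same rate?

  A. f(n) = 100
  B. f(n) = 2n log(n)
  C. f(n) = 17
A and C

Examining each function:
  A. 100 is O(1)
  B. 2n log(n) is O(n log n)
  C. 17 is O(1)

Functions A and C both have the same complexity class.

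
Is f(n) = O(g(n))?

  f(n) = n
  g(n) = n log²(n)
True

f(n) = n is O(n), and g(n) = n log²(n) is O(n log² n).
Since O(n) ⊆ O(n log² n) (f grows no faster than g), f(n) = O(g(n)) is true.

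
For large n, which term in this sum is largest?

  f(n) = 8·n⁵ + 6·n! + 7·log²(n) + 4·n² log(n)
6·n!

Looking at each term:
  - 8·n⁵ is O(n⁵)
  - 6·n! is O(n!)
  - 7·log²(n) is O(log² n)
  - 4·n² log(n) is O(n² log n)

The term 6·n! (O(n!)) grows fastest and dominates all others.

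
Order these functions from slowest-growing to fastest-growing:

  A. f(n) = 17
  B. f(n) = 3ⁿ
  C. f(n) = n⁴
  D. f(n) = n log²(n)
A < D < C < B

Comparing growth rates:
A = 17 is O(1)
D = n log²(n) is O(n log² n)
C = n⁴ is O(n⁴)
B = 3ⁿ is O(3ⁿ)

Therefore, the order from slowest to fastest is: A < D < C < B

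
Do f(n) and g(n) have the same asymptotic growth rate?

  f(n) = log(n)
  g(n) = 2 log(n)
True

f(n) = log(n) and g(n) = 2 log(n) are both O(log n).
Since they have the same asymptotic growth rate, f(n) = Θ(g(n)) is true.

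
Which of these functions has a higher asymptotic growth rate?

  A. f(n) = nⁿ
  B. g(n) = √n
A

f(n) = nⁿ is O(nⁿ), while g(n) = √n is O(√n).
Since O(nⁿ) grows faster than O(√n), f(n) dominates.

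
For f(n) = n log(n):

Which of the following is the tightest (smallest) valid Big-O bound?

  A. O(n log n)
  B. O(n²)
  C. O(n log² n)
A

f(n) = n log(n) is O(n log n).
All listed options are valid Big-O bounds (upper bounds),
but O(n log n) is the tightest (smallest valid bound).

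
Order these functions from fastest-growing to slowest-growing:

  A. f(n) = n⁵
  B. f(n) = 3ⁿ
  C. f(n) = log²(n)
B > A > C

Comparing growth rates:
B = 3ⁿ is O(3ⁿ)
A = n⁵ is O(n⁵)
C = log²(n) is O(log² n)

Therefore, the order from fastest to slowest is: B > A > C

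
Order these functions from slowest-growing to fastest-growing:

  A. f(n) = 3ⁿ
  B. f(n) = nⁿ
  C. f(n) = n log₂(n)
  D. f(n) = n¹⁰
C < D < A < B

Comparing growth rates:
C = n log₂(n) is O(n log n)
D = n¹⁰ is O(n¹⁰)
A = 3ⁿ is O(3ⁿ)
B = nⁿ is O(nⁿ)

Therefore, the order from slowest to fastest is: C < D < A < B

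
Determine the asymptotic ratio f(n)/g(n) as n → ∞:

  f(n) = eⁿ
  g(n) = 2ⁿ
∞

Since eⁿ (O(eⁿ)) grows faster than 2ⁿ (O(2ⁿ)),
the ratio f(n)/g(n) → ∞ as n → ∞.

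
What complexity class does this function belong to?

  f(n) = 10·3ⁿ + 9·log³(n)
O(3ⁿ)

The dominant term in 10·3ⁿ + 9·log³(n) is 10·3ⁿ, which is Θ(3ⁿ).
Lower-order terms (9·log³(n)) are asymptotically negligible.
Constants are absorbed, so the tightest bound is O(3ⁿ).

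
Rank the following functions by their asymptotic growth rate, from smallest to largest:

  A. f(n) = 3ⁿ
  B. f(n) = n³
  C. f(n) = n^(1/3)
C < B < A

Comparing growth rates:
C = n^(1/3) is O(n^(1/3))
B = n³ is O(n³)
A = 3ⁿ is O(3ⁿ)

Therefore, the order from slowest to fastest is: C < B < A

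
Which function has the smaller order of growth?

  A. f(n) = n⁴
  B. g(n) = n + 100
B

f(n) = n⁴ is O(n⁴), while g(n) = n + 100 is O(n).
Since O(n) grows slower than O(n⁴), g(n) is dominated.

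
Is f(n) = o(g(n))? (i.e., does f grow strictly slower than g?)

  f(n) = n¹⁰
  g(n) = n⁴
False

f(n) = n¹⁰ is O(n¹⁰), and g(n) = n⁴ is O(n⁴).
Since O(n¹⁰) grows faster than or equal to O(n⁴), f(n) = o(g(n)) is false.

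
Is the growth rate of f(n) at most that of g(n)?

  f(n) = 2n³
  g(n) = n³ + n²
True

f(n) = 2n³ and g(n) = n³ + n² are both O(n³).
Big-O permits equal growth rates (f ≤ c·g for some c), so f(n) = O(g(n)) is true.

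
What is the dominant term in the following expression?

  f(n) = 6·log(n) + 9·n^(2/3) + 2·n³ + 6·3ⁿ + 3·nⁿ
3·nⁿ

Looking at each term:
  - 6·log(n) is O(log n)
  - 9·n^(2/3) is O(n^(2/3))
  - 2·n³ is O(n³)
  - 6·3ⁿ is O(3ⁿ)
  - 3·nⁿ is O(nⁿ)

The term 3·nⁿ (O(nⁿ)) grows fastest and dominates all others.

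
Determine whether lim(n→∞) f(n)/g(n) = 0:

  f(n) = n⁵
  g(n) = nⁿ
True

f(n) = n⁵ is O(n⁵), and g(n) = nⁿ is O(nⁿ).
Since O(n⁵) grows strictly slower than O(nⁿ), f(n) = o(g(n)) is true.
This means lim(n→∞) f(n)/g(n) = 0.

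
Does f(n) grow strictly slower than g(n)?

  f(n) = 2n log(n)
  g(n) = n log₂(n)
False

f(n) = 2n log(n) is O(n log n), and g(n) = n log₂(n) is O(n log n).
Since they have the same growth rate, f(n) = o(g(n)) is false.
(f = o(g) requires f to grow strictly slower, not equal.)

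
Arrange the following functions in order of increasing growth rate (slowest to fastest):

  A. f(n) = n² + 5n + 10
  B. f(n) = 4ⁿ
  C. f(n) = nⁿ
A < B < C

Comparing growth rates:
A = n² + 5n + 10 is O(n²)
B = 4ⁿ is O(4ⁿ)
C = nⁿ is O(nⁿ)

Therefore, the order from slowest to fastest is: A < B < C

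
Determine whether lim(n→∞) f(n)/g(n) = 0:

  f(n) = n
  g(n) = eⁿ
True

f(n) = n is O(n), and g(n) = eⁿ is O(eⁿ).
Since O(n) grows strictly slower than O(eⁿ), f(n) = o(g(n)) is true.
This means lim(n→∞) f(n)/g(n) = 0.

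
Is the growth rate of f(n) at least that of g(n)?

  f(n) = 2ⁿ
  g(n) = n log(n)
True

f(n) = 2ⁿ is O(2ⁿ), and g(n) = n log(n) is O(n log n).
Since O(2ⁿ) grows at least as fast as O(n log n), f(n) = Ω(g(n)) is true.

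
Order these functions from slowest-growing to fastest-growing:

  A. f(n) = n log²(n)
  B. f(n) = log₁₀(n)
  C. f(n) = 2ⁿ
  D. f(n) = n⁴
B < A < D < C

Comparing growth rates:
B = log₁₀(n) is O(log n)
A = n log²(n) is O(n log² n)
D = n⁴ is O(n⁴)
C = 2ⁿ is O(2ⁿ)

Therefore, the order from slowest to fastest is: B < A < D < C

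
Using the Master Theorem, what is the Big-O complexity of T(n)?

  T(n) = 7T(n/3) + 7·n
Θ(n^log₃(7))

Master Theorem: a = 7, b = 3, f(n) = 7·n.
Compute the critical exponent d = log₃(7) = 1.771.
Compare f(n) = Θ(n) against n^d:
  k = 1 < d = 1.771, so f(n) = O(n^(d-ε)) — Case 1.
  The recursion cost dominates: T(n) = Θ(n^d) = Θ(n^log₃(7)).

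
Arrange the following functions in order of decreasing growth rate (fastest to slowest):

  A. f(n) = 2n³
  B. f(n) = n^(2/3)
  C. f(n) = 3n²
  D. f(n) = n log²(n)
A > C > D > B

Comparing growth rates:
A = 2n³ is O(n³)
C = 3n² is O(n²)
D = n log²(n) is O(n log² n)
B = n^(2/3) is O(n^(2/3))

Therefore, the order from fastest to slowest is: A > C > D > B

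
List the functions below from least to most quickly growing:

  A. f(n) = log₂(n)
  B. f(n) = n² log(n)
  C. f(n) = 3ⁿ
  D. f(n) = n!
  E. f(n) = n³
A < B < E < C < D

Comparing growth rates:
A = log₂(n) is O(log n)
B = n² log(n) is O(n² log n)
E = n³ is O(n³)
C = 3ⁿ is O(3ⁿ)
D = n! is O(n!)

Therefore, the order from slowest to fastest is: A < B < E < C < D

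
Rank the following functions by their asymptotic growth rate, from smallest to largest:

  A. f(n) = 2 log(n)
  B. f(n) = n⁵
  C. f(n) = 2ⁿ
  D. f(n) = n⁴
A < D < B < C

Comparing growth rates:
A = 2 log(n) is O(log n)
D = n⁴ is O(n⁴)
B = n⁵ is O(n⁵)
C = 2ⁿ is O(2ⁿ)

Therefore, the order from slowest to fastest is: A < D < B < C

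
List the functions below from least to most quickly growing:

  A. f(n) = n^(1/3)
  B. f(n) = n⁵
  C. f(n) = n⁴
A < C < B

Comparing growth rates:
A = n^(1/3) is O(n^(1/3))
C = n⁴ is O(n⁴)
B = n⁵ is O(n⁵)

Therefore, the order from slowest to fastest is: A < C < B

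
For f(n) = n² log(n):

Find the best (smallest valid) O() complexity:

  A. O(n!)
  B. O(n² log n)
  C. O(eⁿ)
B

f(n) = n² log(n) is O(n² log n).
All listed options are valid Big-O bounds (upper bounds),
but O(n² log n) is the tightest (smallest valid bound).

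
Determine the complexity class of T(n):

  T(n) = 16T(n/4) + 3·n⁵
Θ(n⁵)

Master Theorem: a = 16, b = 4, f(n) = 3·n⁵.
Compute the critical exponent d = log₄(16) = 2.
Compare f(n) = Θ(n⁵) against n^d:
  k = 5 > d = 2, so f(n) = Ω(n^(d+ε)) — Case 3.
  Regularity: a·(n/b)^5/n^5 = a/b^5 = 16/1024 < 1 ✓.
  The top-level work dominates: T(n) = Θ(f(n)) = Θ(n⁵).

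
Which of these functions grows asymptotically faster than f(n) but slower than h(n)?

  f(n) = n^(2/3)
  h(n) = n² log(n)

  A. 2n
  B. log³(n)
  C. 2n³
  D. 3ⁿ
A

We need g(n) with n^(2/3) = o(g(n)) and g(n) = o(n² log(n)), i.e. O(n^(2/3)) ≺ g ≺ O(n² log n).
Check each option:
  A. 2n — O(n) is strictly between O(n^(2/3)) and O(n² log n) ✓
  B. log³(n) — O(log³ n) does not grow strictly faster than f(n)
  C. 2n³ — O(n³) does not grow strictly slower than h(n)
  D. 3ⁿ — O(3ⁿ) does not grow strictly slower than h(n)

Only option A (2n) lies strictly between.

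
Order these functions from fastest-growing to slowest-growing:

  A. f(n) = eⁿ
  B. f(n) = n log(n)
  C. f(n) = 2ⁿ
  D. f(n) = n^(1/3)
A > C > B > D

Comparing growth rates:
A = eⁿ is O(eⁿ)
C = 2ⁿ is O(2ⁿ)
B = n log(n) is O(n log n)
D = n^(1/3) is O(n^(1/3))

Therefore, the order from fastest to slowest is: A > C > B > D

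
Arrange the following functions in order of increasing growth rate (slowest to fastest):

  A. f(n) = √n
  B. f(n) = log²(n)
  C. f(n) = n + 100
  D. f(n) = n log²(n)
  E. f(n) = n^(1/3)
B < E < A < C < D

Comparing growth rates:
B = log²(n) is O(log² n)
E = n^(1/3) is O(n^(1/3))
A = √n is O(√n)
C = n + 100 is O(n)
D = n log²(n) is O(n log² n)

Therefore, the order from slowest to fastest is: B < E < A < C < D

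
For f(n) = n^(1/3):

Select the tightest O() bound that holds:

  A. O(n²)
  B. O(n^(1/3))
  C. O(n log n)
B

f(n) = n^(1/3) is O(n^(1/3)).
All listed options are valid Big-O bounds (upper bounds),
but O(n^(1/3)) is the tightest (smallest valid bound).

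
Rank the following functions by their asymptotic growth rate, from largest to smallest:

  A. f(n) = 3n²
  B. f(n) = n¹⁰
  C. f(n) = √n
B > A > C

Comparing growth rates:
B = n¹⁰ is O(n¹⁰)
A = 3n² is O(n²)
C = √n is O(√n)

Therefore, the order from fastest to slowest is: B > A > C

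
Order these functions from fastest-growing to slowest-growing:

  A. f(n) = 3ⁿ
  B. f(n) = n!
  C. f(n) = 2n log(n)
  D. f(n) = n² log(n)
B > A > D > C

Comparing growth rates:
B = n! is O(n!)
A = 3ⁿ is O(3ⁿ)
D = n² log(n) is O(n² log n)
C = 2n log(n) is O(n log n)

Therefore, the order from fastest to slowest is: B > A > D > C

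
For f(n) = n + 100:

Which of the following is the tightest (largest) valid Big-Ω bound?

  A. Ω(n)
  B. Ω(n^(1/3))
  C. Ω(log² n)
A

f(n) = n + 100 is Ω(n).
All listed options are valid Big-Ω bounds (lower bounds),
but Ω(n) is the tightest (largest valid bound).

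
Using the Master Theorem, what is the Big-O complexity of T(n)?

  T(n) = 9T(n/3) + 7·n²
Θ(n² log n)

Master Theorem: a = 9, b = 3, f(n) = 7·n².
Compute the critical exponent d = log₃(9) = 2.
Compare f(n) = Θ(n²) against n^d:
  k = 2 = d, so f(n) = Θ(n^d) — Case 2.
  Work is balanced across levels: T(n) = Θ(n^d log n) = Θ(n² log n).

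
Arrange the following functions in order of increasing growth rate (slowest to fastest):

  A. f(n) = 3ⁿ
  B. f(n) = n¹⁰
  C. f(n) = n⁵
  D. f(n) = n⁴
D < C < B < A

Comparing growth rates:
D = n⁴ is O(n⁴)
C = n⁵ is O(n⁵)
B = n¹⁰ is O(n¹⁰)
A = 3ⁿ is O(3ⁿ)

Therefore, the order from slowest to fastest is: D < C < B < A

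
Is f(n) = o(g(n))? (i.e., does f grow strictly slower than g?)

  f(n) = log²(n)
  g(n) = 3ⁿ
True

f(n) = log²(n) is O(log² n), and g(n) = 3ⁿ is O(3ⁿ).
Since O(log² n) grows strictly slower than O(3ⁿ), f(n) = o(g(n)) is true.
This means lim(n→∞) f(n)/g(n) = 0.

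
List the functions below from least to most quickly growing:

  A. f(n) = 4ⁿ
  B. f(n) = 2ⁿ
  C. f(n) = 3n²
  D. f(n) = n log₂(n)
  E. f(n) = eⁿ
D < C < B < E < A

Comparing growth rates:
D = n log₂(n) is O(n log n)
C = 3n² is O(n²)
B = 2ⁿ is O(2ⁿ)
E = eⁿ is O(eⁿ)
A = 4ⁿ is O(4ⁿ)

Therefore, the order from slowest to fastest is: D < C < B < E < A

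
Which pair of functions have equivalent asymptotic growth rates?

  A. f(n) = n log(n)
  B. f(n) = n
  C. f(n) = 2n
B and C

Examining each function:
  A. n log(n) is O(n log n)
  B. n is O(n)
  C. 2n is O(n)

Functions B and C both have the same complexity class.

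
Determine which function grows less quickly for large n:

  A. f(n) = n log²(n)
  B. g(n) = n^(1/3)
B

f(n) = n log²(n) is O(n log² n), while g(n) = n^(1/3) is O(n^(1/3)).
Since O(n^(1/3)) grows slower than O(n log² n), g(n) is dominated.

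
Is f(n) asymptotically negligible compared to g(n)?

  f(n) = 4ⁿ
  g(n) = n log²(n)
False

f(n) = 4ⁿ is O(4ⁿ), and g(n) = n log²(n) is O(n log² n).
Since O(4ⁿ) grows faster than or equal to O(n log² n), f(n) = o(g(n)) is false.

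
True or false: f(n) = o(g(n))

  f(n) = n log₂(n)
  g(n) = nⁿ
True

f(n) = n log₂(n) is O(n log n), and g(n) = nⁿ is O(nⁿ).
Since O(n log n) grows strictly slower than O(nⁿ), f(n) = o(g(n)) is true.
This means lim(n→∞) f(n)/g(n) = 0.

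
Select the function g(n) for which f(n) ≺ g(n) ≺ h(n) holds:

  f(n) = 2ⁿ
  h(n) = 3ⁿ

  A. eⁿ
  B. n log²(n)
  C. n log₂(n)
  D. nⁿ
A

We need g(n) with 2ⁿ = o(g(n)) and g(n) = o(3ⁿ), i.e. O(2ⁿ) ≺ g ≺ O(3ⁿ).
Check each option:
  A. eⁿ — O(eⁿ) is strictly between O(2ⁿ) and O(3ⁿ) ✓
  B. n log²(n) — O(n log² n) does not grow strictly faster than f(n)
  C. n log₂(n) — O(n log n) does not grow strictly faster than f(n)
  D. nⁿ — O(nⁿ) does not grow strictly slower than h(n)

Only option A (eⁿ) lies strictly between.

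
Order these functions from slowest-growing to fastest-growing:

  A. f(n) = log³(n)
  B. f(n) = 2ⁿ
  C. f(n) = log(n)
C < A < B

Comparing growth rates:
C = log(n) is O(log n)
A = log³(n) is O(log³ n)
B = 2ⁿ is O(2ⁿ)

Therefore, the order from slowest to fastest is: C < A < B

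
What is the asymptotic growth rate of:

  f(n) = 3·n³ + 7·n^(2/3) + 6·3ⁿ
Θ(3ⁿ)

Order the terms by growth rate: 7·n^(2/3) ≺ 3·n³ ≺ 6·3ⁿ.
The fastest-growing term 6·3ⁿ dominates as n → ∞; dropping its constant factor gives Θ(3ⁿ).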